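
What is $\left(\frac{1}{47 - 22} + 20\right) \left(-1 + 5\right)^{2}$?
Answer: $\frac{8016}{25} \approx 320.64$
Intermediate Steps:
$\left(\frac{1}{47 - 22} + 20\right) \left(-1 + 5\right)^{2} = \left(\frac{1}{25} + 20\right) 4^{2} = \left(\frac{1}{25} + 20\right) 16 = \frac{501}{25} \cdot 16 = \frac{8016}{25}$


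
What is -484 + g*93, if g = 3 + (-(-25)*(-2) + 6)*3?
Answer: -12481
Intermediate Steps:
g = -129 (g = 3 + (-5*10 + 6)*3 = 3 + (-50 + 6)*3 = 3 - 44*3 = 3 - 132 = -129)
-484 + g*93 = -484 - 129*93 = -484 - 11997 = -12481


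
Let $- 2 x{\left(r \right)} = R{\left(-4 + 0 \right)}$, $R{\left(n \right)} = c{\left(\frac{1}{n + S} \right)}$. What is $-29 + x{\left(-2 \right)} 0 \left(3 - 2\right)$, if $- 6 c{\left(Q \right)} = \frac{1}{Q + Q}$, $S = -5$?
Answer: $-29$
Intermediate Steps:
$c{\left(Q \right)} = - \frac{1}{12 Q}$ ($c{\left(Q \right)} = - \frac{1}{6 \left(Q + Q\right)} = - \frac{1}{6 \cdot 2 Q} = - \frac{\frac{1}{2} \frac{1}{Q}}{6} = - \frac{1}{12 Q}$)
$R{\left(n \right)} = \frac{5}{12} - \frac{n}{12}$ ($R{\left(n \right)} = - \frac{1}{12 \frac{1}{n - 5}} = - \frac{1}{12 \frac{1}{-5 + n}} = - \frac{-5 + n}{12} = \frac{5}{12} - \frac{n}{12}$)
$x{\left(r \right)} = - \frac{3}{8}$ ($x{\left(r \right)} = - \frac{\frac{5}{12} - \frac{-4 + 0}{12}}{2} = - \frac{\frac{5}{12} - - \frac{1}{3}}{2} = - \frac{\frac{5}{12} + \frac{1}{3}}{2} = \left(- \frac{1}{2}\right) \frac{3}{4} = - \frac{3}{8}$)
$-29 + x{\left(-2 \right)} 0 \left(3 - 2\right) = -29 - \frac{3 \cdot 0 \left(3 - 2\right)}{8} = -29 - \frac{3 \cdot 0 \cdot 1}{8} = -29 - 0 = -29 + 0 = -29$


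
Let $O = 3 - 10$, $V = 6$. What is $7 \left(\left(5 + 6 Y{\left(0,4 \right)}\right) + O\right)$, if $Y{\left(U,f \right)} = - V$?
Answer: $-266$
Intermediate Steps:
$Y{\left(U,f \right)} = -6$ ($Y{\left(U,f \right)} = \left(-1\right) 6 = -6$)
$O = -7$ ($O = 3 - 10 = -7$)
$7 \left(\left(5 + 6 Y{\left(0,4 \right)}\right) + O\right) = 7 \left(\left(5 + 6 \left(-6\right)\right) - 7\right) = 7 \left(\left(5 - 36\right) - 7\right) = 7 \left(-31 - 7\right) = 7 \left(-38\right) = -266$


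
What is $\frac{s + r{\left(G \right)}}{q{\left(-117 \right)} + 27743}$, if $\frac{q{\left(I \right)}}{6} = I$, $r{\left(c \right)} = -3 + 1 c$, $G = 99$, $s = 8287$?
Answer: $\frac{8383}{27041} \approx 0.31001$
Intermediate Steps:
$r{\left(c \right)} = -3 + c$
$q{\left(I \right)} = 6 I$
$\frac{s + r{\left(G \right)}}{q{\left(-117 \right)} + 27743} = \frac{8287 + \left(-3 + 99\right)}{6 \left(-117\right) + 27743} = \frac{8287 + 96}{-702 + 27743} = \frac{8383}{27041}$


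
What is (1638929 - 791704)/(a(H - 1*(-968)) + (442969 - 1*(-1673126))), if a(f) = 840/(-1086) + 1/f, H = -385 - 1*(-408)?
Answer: 151967595475/379565937686 ≈ 0.40037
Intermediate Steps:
H = 23 (H = -385 + 408 = 23)
a(f) = -140/181 + 1/f (a(f) = 840*(-1/1086) + 1/f = -140/181 + 1/f)
(1638929 - 791704)/(a(H - 1*(-968)) + (442969 - 1*(-1673126))) = (1638929 - 791704)/((-140/181 + 1/(23 - 1*(-968))) + (442969 - 1*(-1673126))) = 847225/((-140/181 + 1/(23 + 968)) + (442969 + 1673126)) = 847225/((-140/181 + 1/991) + 2116095) = 847225/(-138559/179371 + 2116095) = 847225/(379565937686/179371) = 847225*(179371/379565937686) = 151967595475/379565937686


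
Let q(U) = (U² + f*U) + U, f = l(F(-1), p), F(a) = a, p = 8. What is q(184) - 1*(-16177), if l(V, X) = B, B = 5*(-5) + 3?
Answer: 46169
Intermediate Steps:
B = -22 (B = -25 + 3 = -22)
l(V, X) = -22
f = -22
q(U) = U² - 21*U (q(U) = (U² - 22*U) + U = U² - 21*U)
q(184) - 1*(-16177) = 184*(-21 + 184) - 1*(-16177) = 184*163 + 16177 = 29992 + 16177 = 46169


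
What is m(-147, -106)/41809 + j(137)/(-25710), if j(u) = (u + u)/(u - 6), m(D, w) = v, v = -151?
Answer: -260012588/70406565045 ≈ -0.0036930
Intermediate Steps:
m(D, w) = -151
j(u) = 2*u/(-6 + u) (j(u) = (2*u)/(-6 + u) = 2*u/(-6 + u))
m(-147, -106)/41809 + j(137)/(-25710) = -151/41809 + (2*137/(-6 + 137))/(-25710) = -151*1/41809 + (2*137/131)*(-1/25710) = -151/41809 + (2*137*(1/131))*(-1/25710) = -151/41809 + (274/131)*(-1/25710) = -151/41809 - 137/1684005 = -260012588/70406565045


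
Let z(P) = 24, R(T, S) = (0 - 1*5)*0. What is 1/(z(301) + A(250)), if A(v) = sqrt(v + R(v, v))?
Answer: 12/163 - 5*sqrt(10)/326 ≈ 0.025118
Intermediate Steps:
R(T, S) = 0 (R(T, S) = (0 - 5)*0 = -5*0 = 0)
A(v) = sqrt(v) (A(v) = sqrt(v + 0) = sqrt(v))
1/(z(301) + A(250)) = 1/(24 + sqrt(250)) = 1/(24 + 5*sqrt(10))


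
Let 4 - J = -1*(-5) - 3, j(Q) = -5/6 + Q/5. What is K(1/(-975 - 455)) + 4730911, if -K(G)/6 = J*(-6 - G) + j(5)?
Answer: 3382652124/715 ≈ 4.7310e+6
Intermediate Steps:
j(Q) = -⅚ + Q/5 (j(Q) = -5*⅙ + Q*(⅕) = -⅚ + Q/5)
J = 2 (J = 4 - (-1*(-5) - 3) = 4 - (5 - 3) = 4 - 1*2 = 4 - 2 = 2)
K(G) = 71 + 12*G (K(G) = -6*(2*(-6 - G) + (-⅚ + (⅕)*5)) = -6*((-12 - 2*G) + (-⅚ + 1)) = -6*((-12 - 2*G) + ⅙) = -6*(-71/6 - 2*G) = 71 + 12*G)
K(1/(-975 - 455)) + 4730911 = (71 + 12/(-975 - 455)) + 4730911 = (71 + 12/(-1430)) + 4730911 = (71 + 12*(-1/1430)) + 4730911 = (71 - 6/715) + 4730911 = 50759/715 + 4730911 = 3382652124/715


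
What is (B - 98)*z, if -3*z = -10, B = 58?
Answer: -400/3 ≈ -133.33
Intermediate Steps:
z = 10/3 (z = -⅓*(-10) = 10/3 ≈ 3.3333)
(B - 98)*z = (58 - 98)*(10/3) = -40*10/3 = -400/3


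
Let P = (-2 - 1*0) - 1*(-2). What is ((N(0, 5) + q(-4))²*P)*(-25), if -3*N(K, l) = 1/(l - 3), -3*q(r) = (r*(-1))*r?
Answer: 0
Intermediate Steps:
q(r) = r²/3 (q(r) = -r*(-1)*r/3 = -(-r)*r/3 = -(-1)*r²/3 = r²/3)
N(K, l) = -1/(3*(-3 + l)) (N(K, l) = -1/(3*(l - 3)) = -1/(3*(-3 + l)))
P = 0 (P = (-2 + 0) + 2 = -2 + 2 = 0)
((N(0, 5) + q(-4))²*P)*(-25) = ((-1/(-9 + 3*5) + (⅓)*(-4)²)²*0)*(-25) = ((-1/(-9 + 15) + (⅓)*16)²*0)*(-25) = ((-1/6 + 16/3)²*0)*(-25) = ((-1*⅙ + 16/3)²*0)*(-25) = ((-⅙ + 16/3)²*0)*(-25) = ((31/6)²*0)*(-25) = ((961/36)*0)*(-25) = 0*(-25) = 0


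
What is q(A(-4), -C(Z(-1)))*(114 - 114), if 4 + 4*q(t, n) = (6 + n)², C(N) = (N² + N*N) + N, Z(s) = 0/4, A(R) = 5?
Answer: 0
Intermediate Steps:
Z(s) = 0 (Z(s) = 0*(¼) = 0)
C(N) = N + 2*N² (C(N) = (N² + N²) + N = 2*N² + N = N + 2*N²)
q(t, n) = -1 + (6 + n)²/4
q(A(-4), -C(Z(-1)))*(114 - 114) = (-1 + (6 - 0*(1 + 2*0))²/4)*(114 - 114) = (-1 + (6 - 0*(1 + 0))²/4)*0 = (-1 + (6 - 0)²/4)*0 = (-1 + (6 - 1*0)²/4)*0 = (-1 + (6 + 0)²/4)*0 = (-1 + (¼)*6²)*0 = (-1 + (¼)*36)*0 = (-1 + 9)*0 = 8*0 = 0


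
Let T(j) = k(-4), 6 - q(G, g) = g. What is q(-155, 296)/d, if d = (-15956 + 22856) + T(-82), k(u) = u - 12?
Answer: -145/3442 ≈ -0.042127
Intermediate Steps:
q(G, g) = 6 - g
k(u) = -12 + u
T(j) = -16 (T(j) = -12 - 4 = -16)
d = 6884 (d = (-15956 + 22856) - 16 = 6900 - 16 = 6884)
q(-155, 296)/d = (6 - 1*296)/6884 = (6 - 296)*(1/6884) = -290*1/6884 = -145/3442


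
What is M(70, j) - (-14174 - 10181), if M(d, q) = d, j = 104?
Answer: 24425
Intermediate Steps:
M(70, j) - (-14174 - 10181) = 70 - (-14174 - 10181) = 70 - 1*(-24355) = 70 + 24355 = 24425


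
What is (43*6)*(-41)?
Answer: -10578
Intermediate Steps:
(43*6)*(-41) = 258*(-41) = -10578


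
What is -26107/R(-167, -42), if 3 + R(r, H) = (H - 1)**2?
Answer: -26107/1846 ≈ -14.142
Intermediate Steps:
R(r, H) = -3 + (-1 + H)**2 (R(r, H) = -3 + (H - 1)**2 = -3 + (-1 + H)**2)
-26107/R(-167, -42) = -26107/(-3 + (-1 - 42)**2) = -26107/(-3 + (-43)**2) = -26107/(-3 + 1849) = -26107/1846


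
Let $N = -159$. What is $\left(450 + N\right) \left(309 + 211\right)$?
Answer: $151320$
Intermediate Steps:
$\left(450 + N\right) \left(309 + 211\right) = \left(450 - 159\right) \left(309 + 211\right) = 291 \cdot 520 = 151320$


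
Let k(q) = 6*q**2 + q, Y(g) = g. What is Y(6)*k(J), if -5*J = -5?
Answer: 42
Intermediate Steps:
J = 1 (J = -1/5*(-5) = 1)
k(q) = q + 6*q**2
Y(6)*k(J) = 6*(1*(1 + 6*1)) = 6*(1*(1 + 6)) = 6*(1*7) = 6*7 = 42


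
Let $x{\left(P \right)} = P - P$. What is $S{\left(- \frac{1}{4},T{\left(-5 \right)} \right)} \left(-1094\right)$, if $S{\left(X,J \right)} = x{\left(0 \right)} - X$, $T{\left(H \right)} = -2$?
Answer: $- \frac{547}{2} \approx -273.5$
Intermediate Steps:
$x{\left(P \right)} = 0$
$S{\left(X,J \right)} = - X$ ($S{\left(X,J \right)} = 0 - X = - X$)
$S{\left(- \frac{1}{4},T{\left(-5 \right)} \right)} \left(-1094\right) = - \frac{-1}{4} \left(-1094\right) = \left(-1\right) \left(- \frac{1}{4}\right) \left(-1094\right) = \frac{1}{4} \left(-1094\right) = - \frac{547}{2}$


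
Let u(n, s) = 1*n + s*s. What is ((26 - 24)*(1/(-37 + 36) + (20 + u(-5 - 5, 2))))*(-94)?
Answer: -2444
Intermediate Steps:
u(n, s) = n + s**2
((26 - 24)*(1/(-37 + 36) + (20 + u(-5 - 5, 2))))*(-94) = ((26 - 24)*(1/(-37 + 36) + (20 + ((-5 - 5) + 2**2))))*(-94) = (2*(1/(-1) + (20 + (-10 + 4))))*(-94) = (2*(-1 + (20 - 6)))*(-94) = (2*(-1 + 14))*(-94) = (2*13)*(-94) = 26*(-94) = -2444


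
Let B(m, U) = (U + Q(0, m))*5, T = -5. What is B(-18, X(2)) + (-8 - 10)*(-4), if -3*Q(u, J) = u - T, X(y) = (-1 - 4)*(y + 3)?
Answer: -184/3 ≈ -61.333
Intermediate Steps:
X(y) = -15 - 5*y (X(y) = -5*(3 + y) = -15 - 5*y)
Q(u, J) = -5/3 - u/3 (Q(u, J) = -(u - 1*(-5))/3 = -(u + 5)/3 = -(5 + u)/3 = -5/3 - u/3)
B(m, U) = -25/3 + 5*U (B(m, U) = (U + (-5/3 - 1/3*0))*5 = (U + (-5/3 + 0))*5 = (U - 5/3)*5 = (-5/3 + U)*5 = -25/3 + 5*U)
B(-18, X(2)) + (-8 - 10)*(-4) = (-25/3 + 5*(-15 - 5*2)) + (-8 - 10)*(-4) = (-25/3 + 5*(-15 - 10)) - 18*(-4) = (-25/3 + 5*(-25)) + 72 = (-25/3 - 125) + 72 = -400/3 + 72 = -184/3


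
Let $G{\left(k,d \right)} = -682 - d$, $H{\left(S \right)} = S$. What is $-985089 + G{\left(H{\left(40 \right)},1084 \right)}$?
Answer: $-986855$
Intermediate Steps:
$-985089 + G{\left(H{\left(40 \right)},1084 \right)} = -985089 - 1766 = -986855$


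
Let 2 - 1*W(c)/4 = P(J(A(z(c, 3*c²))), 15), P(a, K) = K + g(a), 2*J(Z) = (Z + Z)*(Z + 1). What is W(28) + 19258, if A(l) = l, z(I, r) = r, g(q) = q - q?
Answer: 19206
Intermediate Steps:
g(q) = 0
J(Z) = Z*(1 + Z) (J(Z) = ((Z + Z)*(Z + 1))/2 = ((2*Z)*(1 + Z))/2 = (2*Z*(1 + Z))/2 = Z*(1 + Z))
P(a, K) = K (P(a, K) = K + 0 = K)
W(c) = -52 (W(c) = 8 - 4*15 = 8 - 60 = -52)
W(28) + 19258 = -52 + 19258 = 19206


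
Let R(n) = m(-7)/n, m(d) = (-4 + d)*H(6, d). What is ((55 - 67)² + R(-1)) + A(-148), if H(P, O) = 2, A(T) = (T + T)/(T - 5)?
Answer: 25694/153 ≈ 167.93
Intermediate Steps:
A(T) = 2*T/(-5 + T) (A(T) = (2*T)/(-5 + T) = 2*T/(-5 + T))
m(d) = -8 + 2*d (m(d) = (-4 + d)*2 = -8 + 2*d)
R(n) = -22/n (R(n) = (-8 + 2*(-7))/n = (-8 - 14)/n = -22/n)
((55 - 67)² + R(-1)) + A(-148) = ((55 - 67)² - 22/(-1)) + 2*(-148)/(-5 - 148) = ((-12)² - 22*(-1)) + 2*(-148)/(-153) = (144 + 22) + 2*(-148)*(-1/153) = 166 + 296/153 = 25694/153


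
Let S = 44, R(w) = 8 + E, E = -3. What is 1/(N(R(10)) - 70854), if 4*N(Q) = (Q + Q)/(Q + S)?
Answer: -98/6943687 ≈ -1.4114e-5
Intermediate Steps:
R(w) = 5 (R(w) = 8 - 3 = 5)
N(Q) = Q/(2*(44 + Q)) (N(Q) = ((Q + Q)/(Q + 44))/4 = ((2*Q)/(44 + Q))/4 = (2*Q/(44 + Q))/4 = Q/(2*(44 + Q)))
1/(N(R(10)) - 70854) = 1/((1/2)*5/(44 + 5) - 70854) = 1/((1/2)*5/49 - 70854) = 1/((1/2)*5*(1/49) - 70854) = 1/(5/98 - 70854) = 1/(-6943687/98) = -98/6943687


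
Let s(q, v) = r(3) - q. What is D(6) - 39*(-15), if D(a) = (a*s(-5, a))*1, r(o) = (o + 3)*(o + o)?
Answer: 831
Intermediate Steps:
r(o) = 2*o*(3 + o) (r(o) = (3 + o)*(2*o) = 2*o*(3 + o))
s(q, v) = 36 - q (s(q, v) = 2*3*(3 + 3) - q = 2*3*6 - q = 36 - q)
D(a) = 41*a (D(a) = (a*(36 - 1*(-5)))*1 = (a*(36 + 5))*1 = (a*41)*1 = (41*a)*1 = 41*a)
D(6) - 39*(-15) = 41*6 - 39*(-15) = 246 + 585 = 831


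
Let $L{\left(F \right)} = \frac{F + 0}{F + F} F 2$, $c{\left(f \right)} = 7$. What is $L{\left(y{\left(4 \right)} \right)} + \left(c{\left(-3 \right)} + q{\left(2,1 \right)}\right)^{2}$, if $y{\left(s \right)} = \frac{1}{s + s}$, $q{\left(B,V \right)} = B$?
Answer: $\frac{649}{8} \approx 81.125$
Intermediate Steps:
$y{\left(s \right)} = \frac{1}{2 s}$
$L{\left(F \right)} = F$ ($L{\left(F \right)} = \frac{F}{2 F} F 2 = F \frac{1}{2 F} F 2 = \frac{F}{2} \cdot 2 = F$)
$L{\left(y{\left(4 \right)} \right)} + \left(c{\left(-3 \right)} + q{\left(2,1 \right)}\right)^{2} = \frac{1}{2 \cdot 4} + \left(7 + 2\right)^{2} = \frac{1}{2} \cdot \frac{1}{4} + 9^{2} = \frac{1}{8} + 81 = \frac{649}{8}$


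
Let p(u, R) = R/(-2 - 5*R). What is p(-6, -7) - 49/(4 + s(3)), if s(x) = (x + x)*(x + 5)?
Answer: -1981/1716 ≈ -1.1544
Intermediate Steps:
s(x) = 2*x*(5 + x) (s(x) = (2*x)*(5 + x) = 2*x*(5 + x))
p(-6, -7) - 49/(4 + s(3)) = -1*(-7)/(2 + 5*(-7)) - 49/(4 + 2*3*(5 + 3)) = -1*(-7)/(2 - 35) - 49/(4 + 2*3*8) = -1*(-7)/(-33) - 49/(4 + 48) = -1*(-7)*(-1/33) - 49/52 = -7/33 + (1/52)*(-49) = -7/33 - 49/52 = -1981/1716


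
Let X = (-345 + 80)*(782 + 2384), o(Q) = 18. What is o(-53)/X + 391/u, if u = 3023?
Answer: 163995338/1268133385 ≈ 0.12932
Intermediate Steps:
X = -838990 (X = -265*3166 = -838990)
o(-53)/X + 391/u = 18/(-838990) + 391/3023 = 18*(-1/838990) + 391*(1/3023) = -9/419495 + 391/3023 = 163995338/1268133385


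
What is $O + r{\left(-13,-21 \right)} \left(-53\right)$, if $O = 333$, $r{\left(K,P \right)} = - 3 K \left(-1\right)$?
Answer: $2400$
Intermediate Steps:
$r{\left(K,P \right)} = 3 K$
$O + r{\left(-13,-21 \right)} \left(-53\right) = 333 + 3 \left(-13\right) \left(-53\right) = 333 - -2067 = 333 + 2067 = 2400$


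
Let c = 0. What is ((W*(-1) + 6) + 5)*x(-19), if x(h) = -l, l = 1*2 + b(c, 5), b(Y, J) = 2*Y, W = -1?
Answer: -24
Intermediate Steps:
l = 2 (l = 1*2 + 2*0 = 2 + 0 = 2)
x(h) = -2 (x(h) = -1*2 = -2)
((W*(-1) + 6) + 5)*x(-19) = ((-1*(-1) + 6) + 5)*(-2) = ((1 + 6) + 5)*(-2) = (7 + 5)*(-2) = 12*(-2) = -24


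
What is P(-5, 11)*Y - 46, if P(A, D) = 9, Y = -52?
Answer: -514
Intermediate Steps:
P(-5, 11)*Y - 46 = 9*(-52) - 46 = -468 - 46 = -514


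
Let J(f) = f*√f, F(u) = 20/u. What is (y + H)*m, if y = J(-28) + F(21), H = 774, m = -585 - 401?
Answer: -16046164/21 + 55216*I*√7 ≈ -7.641e+5 + 1.4609e+5*I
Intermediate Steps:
m = -986
J(f) = f^(3/2)
y = 20/21 - 56*I*√7 (y = (-28)^(3/2) + 20/21 = -56*I*√7 + 20*(1/21) = -56*I*√7 + 20/21 = 20/21 - 56*I*√7 ≈ 0.95238 - 148.16*I)
(y + H)*m = ((20/21 - 56*I*√7) + 774)*(-986) = (16274/21 - 56*I*√7)*(-986) = -16046164/21 + 55216*I*√7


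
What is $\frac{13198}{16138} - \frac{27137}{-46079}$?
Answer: $\frac{47549434}{33801041} \approx 1.4067$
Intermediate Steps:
$\frac{13198}{16138} - \frac{27137}{-46079} = 13198 \cdot \frac{1}{16138} - - \frac{2467}{4189} = \frac{6599}{8069} + \frac{2467}{4189} = \frac{47549434}{33801041}$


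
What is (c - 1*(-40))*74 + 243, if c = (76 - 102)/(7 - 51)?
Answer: 35714/11 ≈ 3246.7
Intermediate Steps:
c = 13/22 (c = -26/(-44) = -26*(-1/44) = 13/22 ≈ 0.59091)
(c - 1*(-40))*74 + 243 = (13/22 - 1*(-40))*74 + 243 = (13/22 + 40)*74 + 243 = (893/22)*74 + 243 = 33041/11 + 243 = 35714/11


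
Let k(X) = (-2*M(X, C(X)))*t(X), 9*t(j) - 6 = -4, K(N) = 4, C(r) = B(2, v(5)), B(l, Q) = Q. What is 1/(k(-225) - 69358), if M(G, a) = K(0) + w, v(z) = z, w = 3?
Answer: -9/624250 ≈ -1.4417e-5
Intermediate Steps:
C(r) = 5
M(G, a) = 7 (M(G, a) = 4 + 3 = 7)
t(j) = 2/9 (t(j) = ⅔ + (⅑)*(-4) = ⅔ - 4/9 = 2/9)
k(X) = -28/9 (k(X) = -2*7*(2/9) = -14*2/9 = -28/9)
1/(k(-225) - 69358) = 1/(-28/9 - 69358) = 1/(-624250/9) = -9/624250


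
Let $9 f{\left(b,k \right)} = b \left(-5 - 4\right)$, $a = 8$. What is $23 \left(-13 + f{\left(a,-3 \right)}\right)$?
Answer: $-483$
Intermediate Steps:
$f{\left(b,k \right)} = - b$ ($f{\left(b,k \right)} = \frac{b \left(-5 - 4\right)}{9} = \frac{b \left(-9\right)}{9} = \frac{\left(-9\right) b}{9} = - b$)
$23 \left(-13 + f{\left(a,-3 \right)}\right) = 23 \left(-13 - 8\right) = 23 \left(-21\right) = -483$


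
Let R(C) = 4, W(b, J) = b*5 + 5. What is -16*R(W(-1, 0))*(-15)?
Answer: 960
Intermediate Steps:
W(b, J) = 5 + 5*b (W(b, J) = 5*b + 5 = 5 + 5*b)
-16*R(W(-1, 0))*(-15) = -16*4*(-15) = -64*(-15) = 960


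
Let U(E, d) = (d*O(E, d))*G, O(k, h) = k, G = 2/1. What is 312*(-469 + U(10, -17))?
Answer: -252408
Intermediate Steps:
G = 2 (G = 2*1 = 2)
U(E, d) = 2*E*d (U(E, d) = (d*E)*2 = (E*d)*2 = 2*E*d)
312*(-469 + U(10, -17)) = 312*(-469 + 2*10*(-17)) = 312*(-469 - 340) = 312*(-809) = -252408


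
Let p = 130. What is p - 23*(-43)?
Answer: 1119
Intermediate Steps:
p - 23*(-43) = 130 - 23*(-43) = 130 + 989 = 1119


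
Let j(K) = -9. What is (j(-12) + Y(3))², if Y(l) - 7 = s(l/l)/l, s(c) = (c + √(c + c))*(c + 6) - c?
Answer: 98/9 ≈ 10.889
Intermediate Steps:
s(c) = -c + (6 + c)*(c + √2*√c) (s(c) = (c + √(2*c))*(6 + c) - c = (c + √2*√c)*(6 + c) - c = (6 + c)*(c + √2*√c) - c = -c + (6 + c)*(c + √2*√c))
Y(l) = 7 + (6 + 7*√2)/l (Y(l) = 7 + ((l/l)² + 5*(l/l) + √2*(l/l)^(3/2) + 6*√2*√(l/l))/l = 7 + (1² + 5*1 + √2*1^(3/2) + 6*√2*√1)/l = 7 + (1 + 5 + √2*1 + 6*√2*1)/l = 7 + (1 + 5 + √2 + 6*√2)/l = 7 + (6 + 7*√2)/l)
(j(-12) + Y(3))² = (-9 + (6 + 7*3 + 7*√2)/3)² = (-9 + (6 + 21 + 7*√2)/3)² = (-9 + (27 + 7*√2)/3)² = (-9 + (9 + 7*√2/3))² = (7*√2/3)² = 98/9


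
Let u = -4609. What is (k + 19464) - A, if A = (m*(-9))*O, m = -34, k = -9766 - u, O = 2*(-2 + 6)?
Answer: 11859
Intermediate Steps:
O = 8 (O = 2*4 = 8)
k = -5157 (k = -9766 - 1*(-4609) = -9766 + 4609 = -5157)
A = 2448 (A = -34*(-9)*8 = 306*8 = 2448)
(k + 19464) - A = (-5157 + 19464) - 1*2448 = 14307 - 2448 = 11859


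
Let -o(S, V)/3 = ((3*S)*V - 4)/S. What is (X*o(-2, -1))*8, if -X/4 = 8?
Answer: -768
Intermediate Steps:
X = -32 (X = -4*8 = -32)
o(S, V) = -3*(-4 + 3*S*V)/S (o(S, V) = -3*((3*S)*V - 4)/S = -3*(3*S*V - 4)/S = -3*(-4 + 3*S*V)/S)
(X*o(-2, -1))*8 = -32*(-9*(-1) + 12/(-2))*8 = -32*(9 + 12*(-1/2))*8 = -32*(9 - 6)*8 = -32*3*8 = -96*8 = -768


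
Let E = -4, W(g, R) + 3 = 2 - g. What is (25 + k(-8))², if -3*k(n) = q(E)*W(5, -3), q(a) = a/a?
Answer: 729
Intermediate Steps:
W(g, R) = -1 - g (W(g, R) = -3 + (2 - g) = -1 - g)
q(a) = 1
k(n) = 2 (k(n) = -(-1 - 1*5)/3 = -(-1 - 5)/3 = -(-6)/3 = -⅓*(-6) = 2)
(25 + k(-8))² = (25 + 2)² = 27² = 729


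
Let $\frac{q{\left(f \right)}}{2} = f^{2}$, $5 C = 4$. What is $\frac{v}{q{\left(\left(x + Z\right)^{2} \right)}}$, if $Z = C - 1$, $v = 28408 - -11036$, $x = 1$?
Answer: $\frac{6163125}{128} \approx 48149.0$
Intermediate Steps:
$C = \frac{4}{5}$ ($C = \frac{1}{5} \cdot 4 = \frac{4}{5} \approx 0.8$)
$v = 39444$ ($v = 28408 + 11036 = 39444$)
$Z = - \frac{1}{5}$ ($Z = \frac{4}{5} - 1 = - \frac{1}{5} \approx -0.2$)
$q{\left(f \right)} = 2 f^{2}$
$\frac{v}{q{\left(\left(x + Z\right)^{2} \right)}} = \frac{39444}{2 \left(\left(1 - \frac{1}{5}\right)^{2}\right)^{2}} = \frac{39444}{2 \left(\left(\frac{4}{5}\right)^{2}\right)^{2}} = \frac{39444}{2 \left(\frac{16}{25}\right)^{2}} = \frac{39444}{2 \cdot \frac{256}{625}} = \frac{39444}{\frac{512}{625}} = 39444 \cdot \frac{625}{512} = \frac{6163125}{128}$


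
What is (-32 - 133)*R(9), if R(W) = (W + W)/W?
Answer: -330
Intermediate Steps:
R(W) = 2 (R(W) = (2*W)/W = 2)
(-32 - 133)*R(9) = (-32 - 133)*2 = -165*2 = -330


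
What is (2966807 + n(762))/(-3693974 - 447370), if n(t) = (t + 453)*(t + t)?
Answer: -4818467/4141344 ≈ -1.1635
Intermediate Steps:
n(t) = 2*t*(453 + t) (n(t) = (453 + t)*(2*t) = 2*t*(453 + t))
(2966807 + n(762))/(-3693974 - 447370) = (2966807 + 2*762*(453 + 762))/(-3693974 - 447370) = (2966807 + 2*762*1215)/(-4141344) = (2966807 + 1851660)*(-1/4141344) = 4818467*(-1/4141344) = -4818467/4141344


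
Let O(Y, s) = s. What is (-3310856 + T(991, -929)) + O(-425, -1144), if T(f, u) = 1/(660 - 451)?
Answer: -692207999/209 ≈ -3.3120e+6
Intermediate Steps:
T(f, u) = 1/209
(-3310856 + T(991, -929)) + O(-425, -1144) = (-3310856 + 1/209) - 1144 = -691968903/209 - 1144 = -692207999/209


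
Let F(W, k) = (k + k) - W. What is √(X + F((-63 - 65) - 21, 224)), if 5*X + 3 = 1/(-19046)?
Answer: 53*√1925455370/95230 ≈ 24.421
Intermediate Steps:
F(W, k) = -W + 2*k (F(W, k) = 2*k - W = -W + 2*k)
X = -57139/95230 (X = -⅗ + (⅕)/(-19046) = -⅗ + (⅕)*(-1/19046) = -⅗ - 1/95230 = -57139/95230 ≈ -0.60001)
√(X + F((-63 - 65) - 21, 224)) = √(-57139/95230 + (-((-63 - 65) - 21) + 2*224)) = √(-57139/95230 + (-(-128 - 21) + 448)) = √(-57139/95230 + (-1*(-149) + 448)) = √(-57139/95230 + (149 + 448)) = √(-57139/95230 + 597) = √(56795171/95230) = 53*√1925455370/95230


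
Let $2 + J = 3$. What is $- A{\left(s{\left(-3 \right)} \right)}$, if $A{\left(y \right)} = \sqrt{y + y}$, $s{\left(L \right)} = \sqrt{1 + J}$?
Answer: $- 2^{\frac{3}{4}} \approx -1.6818$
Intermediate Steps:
$J = 1$ ($J = -2 + 3 = 1$)
$s{\left(L \right)} = \sqrt{2}$ ($s{\left(L \right)} = \sqrt{1 + 1} = \sqrt{2}$)
$A{\left(y \right)} = \sqrt{2} \sqrt{y}$ ($A{\left(y \right)} = \sqrt{2 y} = \sqrt{2} \sqrt{y}$)
$- A{\left(s{\left(-3 \right)} \right)} = - \sqrt{2} \sqrt{\sqrt{2}} = - \sqrt{2} \sqrt[4]{2} = - 2^{\frac{3}{4}}$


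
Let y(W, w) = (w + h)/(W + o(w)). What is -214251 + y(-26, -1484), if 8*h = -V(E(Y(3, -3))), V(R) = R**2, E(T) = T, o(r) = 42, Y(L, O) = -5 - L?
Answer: -857377/4 ≈ -2.1434e+5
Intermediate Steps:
h = -8 (h = (-(-5 - 1*3)**2)/8 = (-(-5 - 3)**2)/8 = (-1*(-8)**2)/8 = (-1*64)/8 = (1/8)*(-64) = -8)
y(W, w) = (-8 + w)/(42 + W) (y(W, w) = (w - 8)/(W + 42) = (-8 + w)/(42 + W))
-214251 + y(-26, -1484) = -214251 + (-8 - 1484)/(42 - 26) = -214251 - 1492/16 = -214251 + (1/16)*(-1492) = -214251 - 373/4 = -857377/4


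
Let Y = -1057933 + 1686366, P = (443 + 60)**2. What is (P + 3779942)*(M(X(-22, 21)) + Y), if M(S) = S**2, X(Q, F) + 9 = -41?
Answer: 2544521873283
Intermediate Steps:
X(Q, F) = -50 (X(Q, F) = -9 - 41 = -50)
P = 253009 (P = 503**2 = 253009)
Y = 628433
(P + 3779942)*(M(X(-22, 21)) + Y) = (253009 + 3779942)*((-50)**2 + 628433) = 4032951*(2500 + 628433) = 4032951*630933 = 2544521873283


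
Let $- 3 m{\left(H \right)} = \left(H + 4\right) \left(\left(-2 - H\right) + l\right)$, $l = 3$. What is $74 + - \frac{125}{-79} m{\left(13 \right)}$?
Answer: $\frac{14346}{79} \approx 181.59$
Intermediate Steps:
$m{\left(H \right)} = - \frac{\left(1 - H\right) \left(4 + H\right)}{3}$ ($m{\left(H \right)} = - \frac{\left(H + 4\right) \left(\left(-2 - H\right) + 3\right)}{3} = - \frac{\left(4 + H\right) \left(1 - H\right)}{3} = - \frac{\left(1 - H\right) \left(4 + H\right)}{3}$)
$74 + - \frac{125}{-79} m{\left(13 \right)} = 74 + - \frac{125}{-79} \left(- \frac{4}{3} + 13 + \frac{13^{2}}{3}\right) = 74 + \left(-125\right) \left(- \frac{1}{79}\right) \left(- \frac{4}{3} + 13 + \frac{1}{3} \cdot 169\right) = 74 + \frac{125 \left(- \frac{4}{3} + 13 + \frac{169}{3}\right)}{79} = 74 + \frac{125}{79} \cdot 68 = 74 + \frac{8500}{79} = \frac{14346}{79}$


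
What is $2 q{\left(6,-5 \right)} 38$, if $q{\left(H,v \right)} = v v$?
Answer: $1900$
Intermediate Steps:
$q{\left(H,v \right)} = v^{2}$
$2 q{\left(6,-5 \right)} 38 = 2 \left(-5\right)^{2} \cdot 38 = 2 \cdot 25 \cdot 38 = 50 \cdot 38 = 1900$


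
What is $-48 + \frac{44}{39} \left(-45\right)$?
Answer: $- \frac{1284}{13} \approx -98.769$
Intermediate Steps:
$-48 + \frac{44}{39} \left(-45\right) = -48 - \frac{660}{13} = - \frac{1284}{13}$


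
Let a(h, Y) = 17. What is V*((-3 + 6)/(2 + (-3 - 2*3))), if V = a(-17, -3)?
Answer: -51/7 ≈ -7.2857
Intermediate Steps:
V = 17
V*((-3 + 6)/(2 + (-3 - 2*3))) = 17*((-3 + 6)/(2 + (-3 - 2*3))) = 17*(3/(2 + (-3 - 6))) = 17*(3/(2 - 9)) = 17*(3/(-7)) = 17*(3*(-⅐)) = 17*(-3/7) = -51/7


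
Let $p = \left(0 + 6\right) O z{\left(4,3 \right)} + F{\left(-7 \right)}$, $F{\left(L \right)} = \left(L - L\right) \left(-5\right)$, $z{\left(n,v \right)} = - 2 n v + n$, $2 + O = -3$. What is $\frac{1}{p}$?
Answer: $\frac{1}{600} \approx 0.0016667$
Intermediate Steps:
$O = -5$ ($O = -2 - 3 = -5$)
$z{\left(n,v \right)} = n - 2 n v$ ($z{\left(n,v \right)} = - 2 n v + n = n - 2 n v$)
$F{\left(L \right)} = 0$ ($F{\left(L \right)} = 0 \left(-5\right) = 0$)
$p = 600$ ($p = \left(0 + 6\right) \left(-5\right) 4 \left(1 - 6\right) + 0 = 6 \left(-5\right) 4 \left(1 - 6\right) + 0 = - 30 \cdot 4 \left(-5\right) + 0 = \left(-30\right) \left(-20\right) + 0 = 600 + 0 = 600$)
$\frac{1}{p} = \frac{1}{600}$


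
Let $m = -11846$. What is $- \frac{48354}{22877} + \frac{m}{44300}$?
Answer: $- \frac{1206541571}{506725550} \approx -2.3811$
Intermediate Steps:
$- \frac{48354}{22877} + \frac{m}{44300} = - \frac{48354}{22877} - \frac{11846}{44300} = \left(-48354\right) \frac{1}{22877} - \frac{5923}{22150} = - \frac{48354}{22877} - \frac{5923}{22150} = - \frac{1206541571}{506725550}$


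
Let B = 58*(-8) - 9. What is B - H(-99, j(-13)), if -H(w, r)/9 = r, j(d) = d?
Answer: -590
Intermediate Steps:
B = -473 (B = -464 - 9 = -473)
H(w, r) = -9*r
B - H(-99, j(-13)) = -473 - (-9)*(-13) = -473 - 1*117 = -473 - 117 = -590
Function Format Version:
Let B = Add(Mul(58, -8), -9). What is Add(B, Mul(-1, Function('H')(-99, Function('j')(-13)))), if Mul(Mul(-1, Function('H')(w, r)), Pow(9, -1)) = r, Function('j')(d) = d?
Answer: -590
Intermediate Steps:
B = -473 (B = Add(-464, -9) = -473)
Function('H')(w, r) = Mul(-9, r)
Add(B, Mul(-1, Function('H')(-99, Function('j')(-13)))) = Add(-473, Mul(-1, Mul(-9, -13))) = Add(-473, Mul(-1, 117)) = Add(-473, -117) = -590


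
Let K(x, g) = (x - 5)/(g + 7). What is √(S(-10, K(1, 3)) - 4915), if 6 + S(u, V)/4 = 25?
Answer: I*√4839 ≈ 69.563*I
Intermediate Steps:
K(x, g) = (-5 + x)/(7 + g)
S(u, V) = 76 (S(u, V) = -24 + 4*25 = -24 + 100 = 76)
√(S(-10, K(1, 3)) - 4915) = √(76 - 4915) = √(-4839) = I*√4839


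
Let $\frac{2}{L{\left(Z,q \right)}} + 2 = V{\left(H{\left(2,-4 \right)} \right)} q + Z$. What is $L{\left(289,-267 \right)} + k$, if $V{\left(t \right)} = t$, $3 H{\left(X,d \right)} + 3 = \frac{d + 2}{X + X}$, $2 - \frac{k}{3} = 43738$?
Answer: $- \frac{157055972}{1197} \approx -1.3121 \cdot 10^{5}$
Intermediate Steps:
$k = -131208$ ($k = 6 - 131214 = -131208$)
$H{\left(X,d \right)} = -1 + \frac{2 + d}{6 X}$ ($H{\left(X,d \right)} = -1 + \frac{\left(d + 2\right) \frac{1}{X + X}}{3} = -1 + \frac{\left(2 + d\right) \frac{1}{2 X}}{3} = -1 + \frac{\frac{1}{2} \frac{1}{X} \left(2 + d\right)}{3} = -1 + \frac{2 + d}{6 X}$)
$L{\left(Z,q \right)} = \frac{2}{-2 + Z - \frac{7 q}{6}}$ ($L{\left(Z,q \right)} = \frac{2}{-2 + \left(\frac{2 - 4 - 12}{6 \cdot 2} q + Z\right)} = \frac{2}{-2 + \left(\frac{1}{6} \cdot \frac{1}{2} \left(2 - 4 - 12\right) q + Z\right)} = \frac{2}{-2 + \left(\frac{1}{6} \cdot \frac{1}{2} \left(-14\right) q + Z\right)} = \frac{2}{-2 + \left(- \frac{7 q}{6} + Z\right)} = \frac{2}{-2 + \left(Z - \frac{7 q}{6}\right)} = \frac{2}{-2 + Z - \frac{7 q}{6}}$)
$L{\left(289,-267 \right)} + k = - \frac{12}{12 - 1734 + 7 \left(-267\right)} - 131208 = - \frac{12}{12 - 1734 - 1869} - 131208 = - \frac{12}{-3591} - 131208 = \left(-12\right) \left(- \frac{1}{3591}\right) - 131208 = \frac{4}{1197} - 131208 = - \frac{157055972}{1197}$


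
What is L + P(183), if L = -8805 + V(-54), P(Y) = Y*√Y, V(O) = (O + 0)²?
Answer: -5889 + 183*√183 ≈ -3413.4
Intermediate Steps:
V(O) = O²
P(Y) = Y^(3/2)
L = -5889 (L = -8805 + (-54)² = -8805 + 2916 = -5889)
L + P(183) = -5889 + 183^(3/2) = -5889 + 183*√183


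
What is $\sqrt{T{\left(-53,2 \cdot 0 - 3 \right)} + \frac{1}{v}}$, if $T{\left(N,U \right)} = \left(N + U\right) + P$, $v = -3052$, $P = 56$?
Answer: $\frac{i \sqrt{763}}{1526} \approx 0.018101 i$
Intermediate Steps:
$T{\left(N,U \right)} = 56 + N + U$ ($T{\left(N,U \right)} = \left(N + U\right) + 56 = 56 + N + U$)
$\sqrt{T{\left(-53,2 \cdot 0 - 3 \right)} + \frac{1}{v}} = \sqrt{\left(56 - 53 + \left(2 \cdot 0 - 3\right)\right) + \frac{1}{-3052}} = \sqrt{\left(56 - 53 + \left(0 - 3\right)\right) - \frac{1}{3052}} = \sqrt{\left(56 - 53 - 3\right) - \frac{1}{3052}} = \sqrt{0 - \frac{1}{3052}} = \sqrt{- \frac{1}{3052}} = \frac{i \sqrt{763}}{1526}$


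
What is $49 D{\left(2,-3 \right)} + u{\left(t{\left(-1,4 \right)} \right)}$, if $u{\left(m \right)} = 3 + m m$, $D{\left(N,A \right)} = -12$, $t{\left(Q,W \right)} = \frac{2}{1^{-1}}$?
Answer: $-581$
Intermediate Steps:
$t{\left(Q,W \right)} = 2$ ($t{\left(Q,W \right)} = \frac{2}{1} = 2 \cdot 1 = 2$)
$u{\left(m \right)} = 3 + m^{2}$
$49 D{\left(2,-3 \right)} + u{\left(t{\left(-1,4 \right)} \right)} = 49 \left(-12\right) + \left(3 + 2^{2}\right) = -588 + \left(3 + 4\right) = -588 + 7 = -581$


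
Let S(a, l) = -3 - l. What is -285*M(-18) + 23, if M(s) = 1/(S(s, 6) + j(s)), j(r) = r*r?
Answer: 464/21 ≈ 22.095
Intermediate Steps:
j(r) = r²
M(s) = 1/(-9 + s²) (M(s) = 1/((-3 - 1*6) + s²) = 1/((-3 - 6) + s²) = 1/(-9 + s²))
-285*M(-18) + 23 = -285/(-9 + (-18)²) + 23 = -285/(-9 + 324) + 23 = -285/315 + 23 = -285*1/315 + 23 = -19/21 + 23 = 464/21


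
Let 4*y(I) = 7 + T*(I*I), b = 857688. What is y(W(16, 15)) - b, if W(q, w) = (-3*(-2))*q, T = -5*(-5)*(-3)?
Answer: -4121945/4 ≈ -1.0305e+6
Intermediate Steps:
T = -75 (T = 25*(-3) = -75)
W(q, w) = 6*q
y(I) = 7/4 - 75*I**2/4 (y(I) = (7 - 75*I*I)/4 = (7 - 75*I**2)/4 = 7/4 - 75*I**2/4)
y(W(16, 15)) - b = (7/4 - 75*(6*16)**2/4) - 1*857688 = (7/4 - 75/4*96**2) - 857688 = (7/4 - 75/4*9216) - 857688 = (7/4 - 172800) - 857688 = -691193/4 - 857688 = -4121945/4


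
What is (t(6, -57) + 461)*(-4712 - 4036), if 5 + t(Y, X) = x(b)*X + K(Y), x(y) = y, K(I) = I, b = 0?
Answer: -4041576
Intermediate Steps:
t(Y, X) = -5 + Y (t(Y, X) = -5 + (0*X + Y) = -5 + (0 + Y) = -5 + Y)
(t(6, -57) + 461)*(-4712 - 4036) = ((-5 + 6) + 461)*(-4712 - 4036) = (1 + 461)*(-8748) = 462*(-8748) = -4041576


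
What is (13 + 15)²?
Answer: 784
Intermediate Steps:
(13 + 15)² = 28² = 784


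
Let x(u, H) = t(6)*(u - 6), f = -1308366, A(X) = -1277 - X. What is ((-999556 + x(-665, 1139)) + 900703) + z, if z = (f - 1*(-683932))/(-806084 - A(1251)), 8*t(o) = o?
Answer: -79837686391/803556 ≈ -99356.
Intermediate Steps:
t(o) = o/8
x(u, H) = -9/2 + 3*u/4 (x(u, H) = ((⅛)*6)*(u - 6) = 3*(-6 + u)/4 = -9/2 + 3*u/4)
z = 312217/401778 (z = (-1308366 - 1*(-683932))/(-806084 - (-1277 - 1*1251)) = (-1308366 + 683932)/(-806084 - (-1277 - 1251)) = -624434/(-806084 - 1*(-2528)) = -624434/(-806084 + 2528) = -624434/(-803556) = -624434*(-1/803556) = 312217/401778 ≈ 0.77709)
((-999556 + x(-665, 1139)) + 900703) + z = ((-999556 + (-9/2 + (¾)*(-665))) + 900703) + 312217/401778 = ((-999556 + (-9/2 - 1995/4)) + 900703) + 312217/401778 = ((-999556 - 2013/4) + 900703) + 312217/401778 = (-4000237/4 + 900703) + 312217/401778 = -397425/4 + 312217/401778 = -79837686391/803556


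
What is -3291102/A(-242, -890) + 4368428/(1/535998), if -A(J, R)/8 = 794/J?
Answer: 3718252050665001/1588 ≈ 2.3415e+12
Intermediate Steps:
A(J, R) = -6352/J
-3291102/A(-242, -890) + 4368428/(1/535998) = -3291102/((-6352/(-242))) + 4368428/(1/535998) = -3291102/((-6352*(-1/242))) + 4368428/(1/535998) = -3291102/3176/121 + 4368428*535998 = -3291102*121/3176 + 2341468671144 = -199111671/1588 + 2341468671144 = 3718252050665001/1588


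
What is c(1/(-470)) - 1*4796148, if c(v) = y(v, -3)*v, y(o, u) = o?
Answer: -1059469093199/220900 ≈ -4.7961e+6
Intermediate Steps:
c(v) = v² (c(v) = v*v = v²)
c(1/(-470)) - 1*4796148 = (1/(-470))² - 1*4796148 = (-1/470)² - 4796148 = 1/220900 - 4796148 = -1059469093199/220900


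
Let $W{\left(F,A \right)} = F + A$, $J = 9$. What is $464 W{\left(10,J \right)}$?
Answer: $8816$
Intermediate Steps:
$W{\left(F,A \right)} = A + F$
$464 W{\left(10,J \right)} = 464 \left(9 + 10\right) = 464 \cdot 19 = 8816$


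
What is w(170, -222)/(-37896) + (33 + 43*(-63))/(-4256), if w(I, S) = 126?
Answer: 1050765/1680056 ≈ 0.62543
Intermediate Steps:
w(170, -222)/(-37896) + (33 + 43*(-63))/(-4256) = 126/(-37896) + (33 + 43*(-63))/(-4256) = 126*(-1/37896) + (33 - 2709)*(-1/4256) = -21/6316 - 2676*(-1/4256) = -21/6316 + 669/1064 = 1050765/1680056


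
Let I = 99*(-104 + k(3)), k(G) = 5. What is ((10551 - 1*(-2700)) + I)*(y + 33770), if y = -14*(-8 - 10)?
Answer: 117375900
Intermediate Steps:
y = 252 (y = -14*(-18) = 252)
I = -9801 (I = 99*(-104 + 5) = 99*(-99) = -9801)
((10551 - 1*(-2700)) + I)*(y + 33770) = ((10551 - 1*(-2700)) - 9801)*(252 + 33770) = ((10551 + 2700) - 9801)*34022 = (13251 - 9801)*34022 = 3450*34022 = 117375900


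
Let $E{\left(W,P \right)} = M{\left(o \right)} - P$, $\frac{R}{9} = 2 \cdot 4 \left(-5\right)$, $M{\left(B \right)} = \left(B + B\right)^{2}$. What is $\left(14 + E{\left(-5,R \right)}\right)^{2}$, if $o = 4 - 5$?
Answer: $142884$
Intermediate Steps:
$o = -1$
$M{\left(B \right)} = 4 B^{2}$ ($M{\left(B \right)} = \left(2 B\right)^{2} = 4 B^{2}$)
$R = -360$ ($R = 9 \cdot 2 \cdot 4 \left(-5\right) = 9 \cdot 8 \left(-5\right) = 9 \left(-40\right) = -360$)
$E{\left(W,P \right)} = 4 - P$ ($E{\left(W,P \right)} = 4 \left(-1\right)^{2} - P = 4 \cdot 1 - P = 4 - P$)
$\left(14 + E{\left(-5,R \right)}\right)^{2} = \left(14 + \left(4 - -360\right)\right)^{2} = \left(14 + \left(4 + 360\right)\right)^{2} = \left(14 + 364\right)^{2} = 378^{2} = 142884$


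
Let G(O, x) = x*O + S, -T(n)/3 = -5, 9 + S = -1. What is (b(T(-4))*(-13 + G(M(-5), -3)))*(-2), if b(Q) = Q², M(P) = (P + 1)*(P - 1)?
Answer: 42750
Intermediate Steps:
S = -10 (S = -9 - 1 = -10)
T(n) = 15 (T(n) = -3*(-5) = 15)
M(P) = (1 + P)*(-1 + P)
G(O, x) = -10 + O*x (G(O, x) = x*O - 10 = O*x - 10 = -10 + O*x)
(b(T(-4))*(-13 + G(M(-5), -3)))*(-2) = (15²*(-13 + (-10 + (-1 + (-5)²)*(-3))))*(-2) = (225*(-13 + (-10 + (-1 + 25)*(-3))))*(-2) = (225*(-13 + (-10 + 24*(-3))))*(-2) = (225*(-13 + (-10 - 72)))*(-2) = (225*(-13 - 82))*(-2) = (225*(-95))*(-2) = -21375*(-2) = 42750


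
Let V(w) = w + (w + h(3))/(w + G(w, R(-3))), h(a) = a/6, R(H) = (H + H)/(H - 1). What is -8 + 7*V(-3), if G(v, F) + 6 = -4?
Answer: -719/26 ≈ -27.654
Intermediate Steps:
R(H) = 2*H/(-1 + H) (R(H) = (2*H)/(-1 + H) = 2*H/(-1 + H))
G(v, F) = -10 (G(v, F) = -6 - 4 = -10)
h(a) = a/6 (h(a) = a*(⅙) = a/6)
V(w) = w + (½ + w)/(-10 + w) (V(w) = w + (w + (⅙)*3)/(w - 10) = w + (w + ½)/(-10 + w) = w + (½ + w)/(-10 + w))
-8 + 7*V(-3) = -8 + 7*((½ + (-3)² - 9*(-3))/(-10 - 3)) = -8 + 7*((½ + 9 + 27)/(-13)) = -8 + 7*(-1/13*73/2) = -8 + 7*(-73/26) = -8 - 511/26 = -719/26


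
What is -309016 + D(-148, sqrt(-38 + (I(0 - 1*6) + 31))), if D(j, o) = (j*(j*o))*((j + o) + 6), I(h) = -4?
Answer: -549960 - 3110368*I*sqrt(11) ≈ -5.4996e+5 - 1.0316e+7*I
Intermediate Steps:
D(j, o) = o*j**2*(6 + j + o) (D(j, o) = (o*j**2)*(6 + j + o) = o*j**2*(6 + j + o))
-309016 + D(-148, sqrt(-38 + (I(0 - 1*6) + 31))) = -309016 + sqrt(-38 + (-4 + 31))*(-148)**2*(6 - 148 + sqrt(-38 + (-4 + 31))) = -309016 + sqrt(-38 + 27)*21904*(6 - 148 + sqrt(-38 + 27)) = -309016 + sqrt(-11)*21904*(6 - 148 + sqrt(-11)) = -309016 + (I*sqrt(11))*21904*(6 - 148 + I*sqrt(11)) = -309016 + (I*sqrt(11))*21904*(-142 + I*sqrt(11)) = -309016 + 21904*I*sqrt(11)*(-142 + I*sqrt(11))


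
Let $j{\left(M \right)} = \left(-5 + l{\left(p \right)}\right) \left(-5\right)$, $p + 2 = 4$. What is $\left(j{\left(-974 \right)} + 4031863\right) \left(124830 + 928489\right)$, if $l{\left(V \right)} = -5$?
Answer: $4246890569247$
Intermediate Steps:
$p = 2$ ($p = -2 + 4 = 2$)
$j{\left(M \right)} = 50$ ($j{\left(M \right)} = \left(-5 - 5\right) \left(-5\right) = \left(-10\right) \left(-5\right) = 50$)
$\left(j{\left(-974 \right)} + 4031863\right) \left(124830 + 928489\right) = \left(50 + 4031863\right) \left(124830 + 928489\right) = 4031913 \cdot 1053319 = 4246890569247$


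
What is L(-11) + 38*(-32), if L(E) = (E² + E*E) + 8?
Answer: -966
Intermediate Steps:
L(E) = 8 + 2*E² (L(E) = (E² + E²) + 8 = 2*E² + 8 = 8 + 2*E²)
L(-11) + 38*(-32) = (8 + 2*(-11)²) + 38*(-32) = (8 + 2*121) - 1216 = (8 + 242) - 1216 = 250 - 1216 = -966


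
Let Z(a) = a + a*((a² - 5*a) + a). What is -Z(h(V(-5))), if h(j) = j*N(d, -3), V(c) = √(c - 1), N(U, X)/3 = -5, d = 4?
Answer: -5400 - 20235*I*√6 ≈ -5400.0 - 49565.0*I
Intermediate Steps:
N(U, X) = -15 (N(U, X) = 3*(-5) = -15)
V(c) = √(-1 + c)
h(j) = -15*j (h(j) = j*(-15) = -15*j)
Z(a) = a + a*(a² - 4*a)
-Z(h(V(-5))) = -(-15*√(-1 - 5))*(1 + (-15*√(-1 - 5))² - (-60)*√(-1 - 5)) = -(-15*I*√6)*(1 + (-15*I*√6)² - (-60)*√(-6)) = -(-15*I*√6)*(1 + (-15*I*√6)² - (-60)*I*√6) = -(-15*I*√6)*(1 - 1350 + 60*I*√6) = -(-15*I*√6)*(-1349 + 60*I*√6) = -(-15)*I*√6*(-1349 + 60*I*√6) = 15*I*√6*(-1349 + 60*I*√6)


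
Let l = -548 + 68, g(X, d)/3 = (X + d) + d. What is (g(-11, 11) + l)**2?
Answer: 199809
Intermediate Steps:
g(X, d) = 3*X + 6*d (g(X, d) = 3*((X + d) + d) = 3*(X + 2*d) = 3*X + 6*d)
l = -480
(g(-11, 11) + l)**2 = ((3*(-11) + 6*11) - 480)**2 = ((-33 + 66) - 480)**2 = (33 - 480)**2 = (-447)**2 = 199809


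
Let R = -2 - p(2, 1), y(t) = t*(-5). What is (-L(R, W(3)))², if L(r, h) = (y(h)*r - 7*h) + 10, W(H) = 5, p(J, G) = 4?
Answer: 15625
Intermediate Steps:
y(t) = -5*t
R = -6 (R = -2 - 1*4 = -2 - 4 = -6)
L(r, h) = 10 - 7*h - 5*h*r (L(r, h) = ((-5*h)*r - 7*h) + 10 = (-5*h*r - 7*h) + 10 = (-7*h - 5*h*r) + 10 = 10 - 7*h - 5*h*r)
(-L(R, W(3)))² = (-(10 - 7*5 - 5*5*(-6)))² = (-(10 - 35 + 150))² = (-1*125)² = (-125)² = 15625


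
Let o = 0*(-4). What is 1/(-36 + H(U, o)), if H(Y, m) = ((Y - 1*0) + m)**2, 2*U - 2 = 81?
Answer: 4/6745 ≈ 0.00059303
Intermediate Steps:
U = 83/2 (U = 1 + (1/2)*81 = 1 + 81/2 = 83/2 ≈ 41.500)
o = 0
H(Y, m) = (Y + m)**2 (H(Y, m) = ((Y + 0) + m)**2 = (Y + m)**2)
1/(-36 + H(U, o)) = 1/(-36 + (83/2 + 0)**2) = 1/(-36 + (83/2)**2) = 1/(-36 + 6889/4) = 1/(6745/4) = 4/6745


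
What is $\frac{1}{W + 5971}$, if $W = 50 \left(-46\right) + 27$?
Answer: $\frac{1}{3698} \approx 0.00027042$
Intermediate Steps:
$W = -2273$ ($W = -2300 + 27 = -2273$)
$\frac{1}{W + 5971} = \frac{1}{-2273 + 5971} = \frac{1}{3698}$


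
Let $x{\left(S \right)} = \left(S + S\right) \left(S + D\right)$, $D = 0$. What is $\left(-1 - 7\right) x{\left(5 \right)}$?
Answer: $-400$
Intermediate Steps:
$x{\left(S \right)} = 2 S^{2}$ ($x{\left(S \right)} = \left(S + S\right) \left(S + 0\right) = 2 S S = 2 S^{2}$)
$\left(-1 - 7\right) x{\left(5 \right)} = \left(-1 - 7\right) 2 \cdot 5^{2} = - 8 \cdot 2 \cdot 25 = \left(-8\right) 50 = -400$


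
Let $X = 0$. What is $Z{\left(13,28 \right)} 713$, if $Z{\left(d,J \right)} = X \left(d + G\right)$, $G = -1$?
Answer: $0$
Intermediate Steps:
$Z{\left(d,J \right)} = 0$ ($Z{\left(d,J \right)} = 0 \left(d - 1\right) = 0 \left(-1 + d\right) = 0$)
$Z{\left(13,28 \right)} 713 = 0 \cdot 713 = 0$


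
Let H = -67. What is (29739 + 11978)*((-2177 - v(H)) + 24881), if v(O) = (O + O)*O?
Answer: 572607542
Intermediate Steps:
v(O) = 2*O² (v(O) = (2*O)*O = 2*O²)
(29739 + 11978)*((-2177 - v(H)) + 24881) = (29739 + 11978)*((-2177 - 2*(-67)²) + 24881) = 41717*((-2177 - 2*4489) + 24881) = 41717*((-2177 - 1*8978) + 24881) = 41717*((-2177 - 8978) + 24881) = 41717*(-11155 + 24881) = 41717*13726 = 572607542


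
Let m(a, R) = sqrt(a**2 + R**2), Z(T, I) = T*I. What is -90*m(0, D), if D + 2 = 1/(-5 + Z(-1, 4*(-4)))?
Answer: -1890/11 ≈ -171.82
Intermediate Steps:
Z(T, I) = I*T
D = -21/11 (D = -2 + 1/(-5 + (4*(-4))*(-1)) = -2 + 1/(-5 - 16*(-1)) = -2 + 1/(-5 + 16) = -2 + 1/11 = -21/11 ≈ -1.9091)
m(a, R) = sqrt(R**2 + a**2)
-90*m(0, D) = -90*sqrt((-21/11)**2 + 0**2) = -90*sqrt(441/121 + 0) = -90*sqrt(441/121) = -90*21/11 = -1890/11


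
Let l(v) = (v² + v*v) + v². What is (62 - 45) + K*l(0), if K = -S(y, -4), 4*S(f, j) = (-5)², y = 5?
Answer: 17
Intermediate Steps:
S(f, j) = 25/4 (S(f, j) = (¼)*(-5)² = (¼)*25 = 25/4)
l(v) = 3*v² (l(v) = (v² + v²) + v² = 2*v² + v² = 3*v²)
K = -25/4 (K = -1*25/4 = -25/4 ≈ -6.2500)
(62 - 45) + K*l(0) = (62 - 45) - 75*0²/4 = 17 - 75*0/4 = 17 - 25/4*0 = 17 + 0 = 17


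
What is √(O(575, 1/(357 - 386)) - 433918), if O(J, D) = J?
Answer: I*√433343 ≈ 658.29*I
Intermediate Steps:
√(O(575, 1/(357 - 386)) - 433918) = √(575 - 433918) = √(-433343) = I*√433343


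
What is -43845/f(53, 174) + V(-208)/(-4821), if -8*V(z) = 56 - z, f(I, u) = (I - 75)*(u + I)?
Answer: 70513849/8025358 ≈ 8.7864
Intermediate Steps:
f(I, u) = (-75 + I)*(I + u)
V(z) = -7 + z/8 (V(z) = -(56 - z)/8 = -7 + z/8)
-43845/f(53, 174) + V(-208)/(-4821) = -43845/(53² - 75*53 - 75*174 + 53*174) + (-7 + (⅛)*(-208))/(-4821) = -43845/(2809 - 3975 - 13050 + 9222) + (-7 - 26)*(-1/4821) = -43845/(-4994) - 33*(-1/4821) = -43845*(-1/4994) + 11/1607 = 43845/4994 + 11/1607 = 70513849/8025358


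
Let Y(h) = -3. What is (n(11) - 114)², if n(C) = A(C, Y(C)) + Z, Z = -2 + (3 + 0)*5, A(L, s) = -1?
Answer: 10404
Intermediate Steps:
Z = 13 (Z = -2 + 3*5 = -2 + 15 = 13)
n(C) = 12 (n(C) = -1 + 13 = 12)
(n(11) - 114)² = (12 - 114)² = (-102)² = 10404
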